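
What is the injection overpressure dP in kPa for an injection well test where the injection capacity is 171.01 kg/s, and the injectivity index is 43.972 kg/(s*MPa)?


dP = mdot * 1000 / II
dP = 171.01 * 1000 / 43.972
dP = 3889.1 kPa


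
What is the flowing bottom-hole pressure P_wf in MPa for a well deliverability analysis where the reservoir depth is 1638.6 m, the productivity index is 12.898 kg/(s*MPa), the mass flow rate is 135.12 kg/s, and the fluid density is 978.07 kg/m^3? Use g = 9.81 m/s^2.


Step 1: P_i = rho*g*h/1e6 = 978.07*9.81*1638.6/1e6 = 15.72215 MPa
Step 2: P_wf = P_i - mdot/PI = 15.72215 - 135.12/12.898 = 5.2461 MPa
P_wf = 5.2461 MPa


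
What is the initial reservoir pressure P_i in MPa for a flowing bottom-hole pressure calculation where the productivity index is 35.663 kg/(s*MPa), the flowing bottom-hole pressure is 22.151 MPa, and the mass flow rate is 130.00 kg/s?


P_i = P_wf + mdot / PI
P_i = 22.151 + 130.00 / 35.663
P_i = 25.796 MPa


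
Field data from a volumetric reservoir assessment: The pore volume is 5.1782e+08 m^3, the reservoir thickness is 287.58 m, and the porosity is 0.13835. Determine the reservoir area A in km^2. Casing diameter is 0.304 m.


A = Vp / (1e6 * hr * phi)
A = 5.1782e+08 / (1e6 * 287.58 * 0.13835)
A = 13.015 km^2


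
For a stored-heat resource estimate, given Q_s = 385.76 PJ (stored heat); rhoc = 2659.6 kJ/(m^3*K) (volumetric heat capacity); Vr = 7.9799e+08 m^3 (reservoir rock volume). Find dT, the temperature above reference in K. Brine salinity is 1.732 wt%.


dT = Q_s * 1e12 / (Vr * rhoc)
dT = 385.76 * 1e12 / (7.9799e+08 * 2659.6)
dT = 181.76 K


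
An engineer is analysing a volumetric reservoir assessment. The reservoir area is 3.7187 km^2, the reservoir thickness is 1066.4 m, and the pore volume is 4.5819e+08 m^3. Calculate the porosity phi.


phi = Vp / (A * 1e6 * hr)
phi = 4.5819e+08 / (3.7187 * 1e6 * 1066.4)
phi = 0.11554


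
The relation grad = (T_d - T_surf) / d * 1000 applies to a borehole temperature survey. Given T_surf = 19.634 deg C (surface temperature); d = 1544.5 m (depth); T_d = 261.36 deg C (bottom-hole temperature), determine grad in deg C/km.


grad = (T_d - T_surf) / d * 1000
grad = (261.36 - 19.634) / 1544.5 * 1000
grad = 156.51 deg C/km


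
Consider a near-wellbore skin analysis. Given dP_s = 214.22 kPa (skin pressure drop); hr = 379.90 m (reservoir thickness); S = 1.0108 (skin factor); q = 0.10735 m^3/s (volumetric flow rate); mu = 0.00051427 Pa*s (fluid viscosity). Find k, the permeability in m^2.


k = S*q*mu / (2*pi*dP_s*1000*hr)
k = 1.0108*0.10735*0.00051427 / (2*pi*214.22*1000*379.90)
k = 1.0913e-13 m^2


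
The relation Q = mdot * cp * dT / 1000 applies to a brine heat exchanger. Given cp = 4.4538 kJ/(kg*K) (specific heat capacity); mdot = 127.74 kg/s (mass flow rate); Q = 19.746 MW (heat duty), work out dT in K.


dT = Q * 1000 / (mdot * cp)
dT = 19.746 * 1000 / (127.74 * 4.4538)
dT = 34.707 K


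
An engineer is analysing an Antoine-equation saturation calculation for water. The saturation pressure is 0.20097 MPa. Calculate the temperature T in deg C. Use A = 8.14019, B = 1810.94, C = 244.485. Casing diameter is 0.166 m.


T = B / (A - log10(P_sat * 760 / 0.101325)) - C
T = 1810.94 / (8.14019 - log10(0.20097 * 760 / 0.101325)) - 244.485
T = 120.48 deg C


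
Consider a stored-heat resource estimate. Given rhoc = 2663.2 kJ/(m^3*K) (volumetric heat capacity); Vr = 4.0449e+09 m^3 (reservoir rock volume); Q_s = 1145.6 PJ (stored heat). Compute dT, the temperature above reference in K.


dT = Q_s * 1e12 / (Vr * rhoc)
dT = 1145.6 * 1e12 / (4.0449e+09 * 2663.2)
dT = 106.35 K


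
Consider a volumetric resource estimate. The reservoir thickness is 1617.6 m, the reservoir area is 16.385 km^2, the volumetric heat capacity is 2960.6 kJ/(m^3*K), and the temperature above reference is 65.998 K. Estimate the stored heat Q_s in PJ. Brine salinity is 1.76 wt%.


Step 1: Vr = A*1e6*hr = 16.385*1e6*1617.6 = 2.650438e+10 m^3
Step 2: Q_s = Vr*rhoc*dT/1e12 = 2.650438e+10*2960.6*65.998/1e12 = 5178.8 PJ
Q_s = 5178.8 PJ


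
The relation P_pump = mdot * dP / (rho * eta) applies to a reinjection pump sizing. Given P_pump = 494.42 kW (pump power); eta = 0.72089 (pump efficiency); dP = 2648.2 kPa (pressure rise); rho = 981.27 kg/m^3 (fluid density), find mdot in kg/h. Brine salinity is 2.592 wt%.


mdot = P_pump * rho * eta / dP
mdot = 494.42 * 981.27 * 0.72089 / 2648.2
mdot = 132.0696 kg/s
Convert: 132.0696 kg/s * 3600.0 = 4.7545e+05 kg/h
mdot = 4.7545e+05 kg/h


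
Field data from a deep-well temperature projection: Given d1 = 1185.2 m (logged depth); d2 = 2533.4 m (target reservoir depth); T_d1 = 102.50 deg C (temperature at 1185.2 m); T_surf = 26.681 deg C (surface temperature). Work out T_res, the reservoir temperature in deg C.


Step 1: grad = (T_d1 - T_surf)/d1 * 1000 = (102.5 - 26.681)/1185.2 * 1000 = 63.97148 deg C/km
Step 2: T_res = T_surf + grad*d2/1000 = 26.681 + 63.97148*2533.4/1000 = 188.75 deg C
T_res = 188.75 deg C


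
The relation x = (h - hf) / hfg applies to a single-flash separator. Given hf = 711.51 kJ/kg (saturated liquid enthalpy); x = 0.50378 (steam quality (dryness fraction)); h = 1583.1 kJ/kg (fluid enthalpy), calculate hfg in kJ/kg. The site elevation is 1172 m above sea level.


hfg = (h - hf) / x
hfg = (1583.1 - 711.51) / 0.50378
hfg = 1730.1 kJ/kg


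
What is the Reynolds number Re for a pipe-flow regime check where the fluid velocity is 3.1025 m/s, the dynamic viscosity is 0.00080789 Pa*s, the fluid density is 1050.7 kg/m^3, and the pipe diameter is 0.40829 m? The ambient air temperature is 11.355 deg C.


Re = rho * vel * D / mu
Re = 1050.7 * 3.1025 * 0.40829 / 0.00080789
Re = 1.6474e+06


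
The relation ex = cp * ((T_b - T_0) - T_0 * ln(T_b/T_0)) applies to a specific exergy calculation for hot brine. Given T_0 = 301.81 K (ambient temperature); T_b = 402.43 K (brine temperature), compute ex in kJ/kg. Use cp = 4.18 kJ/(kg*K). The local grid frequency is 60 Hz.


ex = cp * ((T_b - T_0) - T_0 * ln(T_b/T_0))
ex = 4.18 * ((402.43 - 301.81) - 301.81 * ln(402.43/301.81))
ex = 57.609 kJ/kg


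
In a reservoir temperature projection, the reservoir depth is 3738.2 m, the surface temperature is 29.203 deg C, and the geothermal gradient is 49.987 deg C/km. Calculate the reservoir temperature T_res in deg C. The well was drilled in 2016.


T_res = T_surf + grad * d / 1000
T_res = 29.203 + 49.987 * 3738.2 / 1000
T_res = 216.06 deg C


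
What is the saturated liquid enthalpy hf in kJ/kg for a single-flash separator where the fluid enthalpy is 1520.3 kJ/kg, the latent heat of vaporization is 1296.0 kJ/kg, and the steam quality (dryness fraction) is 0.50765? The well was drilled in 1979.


hf = h - x * hfg
hf = 1520.3 - 0.50765 * 1296.0
hf = 862.39 kJ/kg


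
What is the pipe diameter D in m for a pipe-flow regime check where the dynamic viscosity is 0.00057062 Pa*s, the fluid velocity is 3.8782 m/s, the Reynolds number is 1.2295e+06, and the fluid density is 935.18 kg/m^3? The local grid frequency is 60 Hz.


D = Re * mu / (rho * vel)
D = 1.2295e+06 * 0.00057062 / (935.18 * 3.8782)
D = 0.19344 m


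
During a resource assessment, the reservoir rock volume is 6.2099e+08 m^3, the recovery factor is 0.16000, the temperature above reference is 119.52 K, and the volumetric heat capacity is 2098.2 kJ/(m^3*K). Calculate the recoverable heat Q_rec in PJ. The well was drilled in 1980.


Step 1: Q_s = Vr*rhoc*dT/1e12 = 6.2099e+08*2098.2*119.52/1e12 = 155.7299 PJ
Step 2: Q_rec = Q_s * RF = 155.7299 * 0.16 = 24.917 PJ
Q_rec = 24.917 PJ


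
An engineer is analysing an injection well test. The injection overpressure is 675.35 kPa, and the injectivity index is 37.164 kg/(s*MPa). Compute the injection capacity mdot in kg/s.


mdot = II * dP / 1000
mdot = 37.164 * 675.35 / 1000
mdot = 25.099 kg/s


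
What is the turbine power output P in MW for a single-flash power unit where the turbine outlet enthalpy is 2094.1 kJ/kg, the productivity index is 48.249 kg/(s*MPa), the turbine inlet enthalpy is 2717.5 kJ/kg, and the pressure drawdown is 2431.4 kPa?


Step 1: mdot = PI * dP / 1000 = 48.249 * 2431.4 / 1000 = 117.3126 kg/s
Step 2: P = mdot*(h_in - h_out)/1000 = 117.3126*(2717.5 - 2094.1)/1000 = 73.133 MW
P = 73.133 MW


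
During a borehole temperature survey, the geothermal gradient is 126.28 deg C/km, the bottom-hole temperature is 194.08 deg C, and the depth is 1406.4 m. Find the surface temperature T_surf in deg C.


T_surf = T_d - grad * d / 1000
T_surf = 194.08 - 126.28 * 1406.4 / 1000
T_surf = 16.480 deg C


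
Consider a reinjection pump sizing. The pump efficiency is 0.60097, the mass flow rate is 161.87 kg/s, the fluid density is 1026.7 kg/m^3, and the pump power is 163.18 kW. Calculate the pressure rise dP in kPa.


dP = P_pump * rho * eta / mdot
dP = 163.18 * 1026.7 * 0.60097 / 161.87
dP = 622.01 kPa


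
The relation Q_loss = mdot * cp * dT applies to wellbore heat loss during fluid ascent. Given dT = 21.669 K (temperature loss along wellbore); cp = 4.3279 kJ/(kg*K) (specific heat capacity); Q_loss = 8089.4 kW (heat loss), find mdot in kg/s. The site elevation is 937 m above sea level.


mdot = Q_loss / (cp * dT)
mdot = 8089.4 / (4.3279 * 21.669)
mdot = 86.258 kg/s


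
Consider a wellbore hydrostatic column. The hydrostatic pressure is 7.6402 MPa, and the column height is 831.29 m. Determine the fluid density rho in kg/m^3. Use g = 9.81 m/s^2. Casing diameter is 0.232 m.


rho = P * 1e6 / (g * h)
rho = 7.6402 * 1e6 / (9.81 * 831.29)
rho = 936.88 kg/m^3


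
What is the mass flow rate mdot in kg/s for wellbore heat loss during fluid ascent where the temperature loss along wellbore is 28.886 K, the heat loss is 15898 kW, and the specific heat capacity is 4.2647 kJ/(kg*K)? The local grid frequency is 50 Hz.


mdot = Q_loss / (cp * dT)
mdot = 15898 / (4.2647 * 28.886)
mdot = 129.05 kg/s


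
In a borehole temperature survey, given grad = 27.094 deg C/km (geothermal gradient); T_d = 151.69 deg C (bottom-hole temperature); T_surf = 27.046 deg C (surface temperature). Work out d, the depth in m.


d = (T_d - T_surf) / grad * 1000
d = (151.69 - 27.046) / 27.094 * 1000
d = 4600.4 m


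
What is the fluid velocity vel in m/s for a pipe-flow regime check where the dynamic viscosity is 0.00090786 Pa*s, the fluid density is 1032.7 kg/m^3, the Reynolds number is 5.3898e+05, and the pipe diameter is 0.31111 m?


vel = Re * mu / (rho * D)
vel = 5.3898e+05 * 0.00090786 / (1032.7 * 0.31111)
vel = 1.5230 m/s


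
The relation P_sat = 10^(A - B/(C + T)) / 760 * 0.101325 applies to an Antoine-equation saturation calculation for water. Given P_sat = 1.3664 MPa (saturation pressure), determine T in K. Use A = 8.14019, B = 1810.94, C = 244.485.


T = B / (A - log10(P_sat * 760 / 0.101325)) - C
T = 1810.94 / (8.14019 - log10(1.3664 * 760 / 0.101325)) - 244.485
T = 194.0507 deg C
Convert to K: 194.0507 + 273.15 = 467.20 K
T = 467.20 K


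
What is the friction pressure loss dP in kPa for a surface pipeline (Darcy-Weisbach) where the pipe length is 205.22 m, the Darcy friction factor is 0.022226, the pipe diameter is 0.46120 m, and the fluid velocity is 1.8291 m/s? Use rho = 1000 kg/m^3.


dP = f * (L/D) * (rho*vel^2/2) / 1000
dP = 0.022226 * (205.22/0.46120) * (1000*1.8291^2/2) / 1000
dP = 16.544 kPa


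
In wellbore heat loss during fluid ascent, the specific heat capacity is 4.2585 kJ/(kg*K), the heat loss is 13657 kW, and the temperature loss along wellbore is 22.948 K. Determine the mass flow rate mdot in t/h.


mdot = Q_loss / (cp * dT)
mdot = 13657 / (4.2585 * 22.948)
mdot = 139.7506 kg/s
Convert: 139.7506 kg/s * 3.6 = 503.10 t/h
mdot = 503.10 t/h


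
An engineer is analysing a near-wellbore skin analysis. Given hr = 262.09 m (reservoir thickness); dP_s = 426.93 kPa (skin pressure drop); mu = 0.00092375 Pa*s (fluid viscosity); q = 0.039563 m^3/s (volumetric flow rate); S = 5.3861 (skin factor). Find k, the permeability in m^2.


k = S*q*mu / (2*pi*dP_s*1000*hr)
k = 5.3861*0.039563*0.00092375 / (2*pi*426.93*1000*262.09)
k = 2.7998e-13 m^2


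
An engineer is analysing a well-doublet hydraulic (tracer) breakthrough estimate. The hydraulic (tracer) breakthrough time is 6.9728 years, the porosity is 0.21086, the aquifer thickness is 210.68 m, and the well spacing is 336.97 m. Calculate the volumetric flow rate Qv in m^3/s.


Qv = pi*hr*phi*L^2 / (3*t_bt*365.25*86400)
Qv = pi*210.68*0.21086*336.97^2 / (3*6.9728*365.25*86400)
Qv = 0.024006 m^3/s


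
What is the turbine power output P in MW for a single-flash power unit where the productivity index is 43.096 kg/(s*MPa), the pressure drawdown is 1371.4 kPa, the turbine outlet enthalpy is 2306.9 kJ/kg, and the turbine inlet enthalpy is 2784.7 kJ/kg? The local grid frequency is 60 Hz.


Step 1: mdot = PI * dP / 1000 = 43.096 * 1371.4 / 1000 = 59.10185 kg/s
Step 2: P = mdot*(h_in - h_out)/1000 = 59.10185*(2784.7 - 2306.9)/1000 = 28.239 MW
P = 28.239 MW


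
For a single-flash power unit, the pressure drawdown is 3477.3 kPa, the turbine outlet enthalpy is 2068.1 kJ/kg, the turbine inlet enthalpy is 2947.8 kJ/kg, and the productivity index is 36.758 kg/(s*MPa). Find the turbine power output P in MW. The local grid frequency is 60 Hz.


Step 1: mdot = PI * dP / 1000 = 36.758 * 3477.3 / 1000 = 127.8186 kg/s
Step 2: P = mdot*(h_in - h_out)/1000 = 127.8186*(2947.8 - 2068.1)/1000 = 112.44 MW
P = 112.44 MW


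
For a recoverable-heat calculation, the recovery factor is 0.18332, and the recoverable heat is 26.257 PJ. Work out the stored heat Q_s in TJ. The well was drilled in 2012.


Q_s = Q_rec / RF
Q_s = 26.257 / 0.18332
Q_s = 143.2304 PJ
Convert: 143.2304 PJ * 1000.0 = 1.4323e+05 TJ
Q_s = 1.4323e+05 TJ


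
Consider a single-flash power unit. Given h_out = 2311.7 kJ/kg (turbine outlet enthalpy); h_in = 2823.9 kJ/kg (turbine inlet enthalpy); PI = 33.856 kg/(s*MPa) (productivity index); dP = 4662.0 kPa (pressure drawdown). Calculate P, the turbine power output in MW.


Step 1: mdot = PI * dP / 1000 = 33.856 * 4662.0 / 1000 = 157.8367 kg/s
Step 2: P = mdot*(h_in - h_out)/1000 = 157.8367*(2823.9 - 2311.7)/1000 = 80.844 MW
P = 80.844 MW


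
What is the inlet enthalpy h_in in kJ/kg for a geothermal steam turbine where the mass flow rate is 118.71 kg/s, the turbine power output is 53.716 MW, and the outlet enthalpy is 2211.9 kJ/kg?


h_in = h_out + P * 1000 / mdot
h_in = 2211.9 + 53.716 * 1000 / 118.71
h_in = 2664.4 kJ/kg


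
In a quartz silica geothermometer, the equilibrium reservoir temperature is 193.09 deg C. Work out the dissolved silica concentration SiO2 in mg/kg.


SiO2 = 10^(5.19 - 1309/(T_eq + 273.15))
SiO2 = 10^(5.19 - 1309/(193.09 + 273.15))
SiO2 = 241.23 mg/kg


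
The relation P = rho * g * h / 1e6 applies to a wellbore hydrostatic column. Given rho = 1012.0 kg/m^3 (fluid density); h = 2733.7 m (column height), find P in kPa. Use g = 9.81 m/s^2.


P = rho * g * h / 1e6
P = 1012.0 * 9.81 * 2733.7 / 1e6
P = 27.13941 MPa
Convert: 27.13941 MPa * 1000.0 = 27139 kPa
P = 27139 kPa


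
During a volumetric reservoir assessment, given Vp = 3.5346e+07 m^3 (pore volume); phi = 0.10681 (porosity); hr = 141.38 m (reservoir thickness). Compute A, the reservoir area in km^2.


A = Vp / (1e6 * hr * phi)
A = 3.5346e+07 / (1e6 * 141.38 * 0.10681)
A = 2.3407 km^2


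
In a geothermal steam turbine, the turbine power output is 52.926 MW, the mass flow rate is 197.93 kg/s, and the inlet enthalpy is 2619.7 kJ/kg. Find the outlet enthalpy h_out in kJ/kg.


h_out = h_in - P * 1000 / mdot
h_out = 2619.7 - 52.926 * 1000 / 197.93
h_out = 2352.3 kJ/kg


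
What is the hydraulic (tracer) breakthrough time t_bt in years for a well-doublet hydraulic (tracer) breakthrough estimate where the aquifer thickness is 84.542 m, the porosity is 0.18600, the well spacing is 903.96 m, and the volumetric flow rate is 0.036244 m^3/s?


t_bt = pi * hr * phi * L^2 / (3 * Qv) / (365.25*86400)
t_bt = pi * 84.542 * 0.18600 * 903.96^2 / (3 * 0.036244) / (365.25*86400)
t_bt = 11.764 years


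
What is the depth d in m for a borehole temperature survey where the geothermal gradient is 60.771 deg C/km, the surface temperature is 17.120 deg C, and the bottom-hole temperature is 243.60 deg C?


d = (T_d - T_surf) / grad * 1000
d = (243.60 - 17.120) / 60.771 * 1000
d = 3726.8 m


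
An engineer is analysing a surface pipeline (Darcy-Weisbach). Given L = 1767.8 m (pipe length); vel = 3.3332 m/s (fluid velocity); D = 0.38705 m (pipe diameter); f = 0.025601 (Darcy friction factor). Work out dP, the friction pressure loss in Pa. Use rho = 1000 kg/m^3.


dP = f * (L/D) * (rho*vel^2/2) / 1000
dP = 0.025601 * (1767.8/0.38705) * (1000*3.3332^2/2) / 1000
dP = 649.5547 kPa
Convert: 649.5547 kPa * 1000.0 = 6.4955e+05 Pa
dP = 6.4955e+05 Pa


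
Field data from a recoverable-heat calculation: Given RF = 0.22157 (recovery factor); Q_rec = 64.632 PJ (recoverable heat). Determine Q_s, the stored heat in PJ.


Q_s = Q_rec / RF
Q_s = 64.632 / 0.22157
Q_s = 291.70 PJ


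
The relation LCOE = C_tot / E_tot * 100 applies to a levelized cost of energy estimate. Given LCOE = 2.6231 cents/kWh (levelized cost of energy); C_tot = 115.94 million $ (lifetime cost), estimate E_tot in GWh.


E_tot = C_tot / LCOE * 100
E_tot = 115.94 / 2.6231 * 100
E_tot = 4420.0 GWh


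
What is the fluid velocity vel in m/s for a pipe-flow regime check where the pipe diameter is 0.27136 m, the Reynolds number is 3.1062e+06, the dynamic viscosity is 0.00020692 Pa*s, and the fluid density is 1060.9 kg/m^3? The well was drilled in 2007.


vel = Re * mu / (rho * D)
vel = 3.1062e+06 * 0.00020692 / (1060.9 * 0.27136)
vel = 2.2326 m/s


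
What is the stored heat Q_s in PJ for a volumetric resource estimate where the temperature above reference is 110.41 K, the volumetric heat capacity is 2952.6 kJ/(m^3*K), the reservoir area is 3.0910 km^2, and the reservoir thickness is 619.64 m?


Step 1: Vr = A*1e6*hr = 3.091*1e6*619.64 = 1.915307e+09 m^3
Step 2: Q_s = Vr*rhoc*dT/1e12 = 1.915307e+09*2952.6*110.41/1e12 = 624.38 PJ
Q_s = 624.38 PJ


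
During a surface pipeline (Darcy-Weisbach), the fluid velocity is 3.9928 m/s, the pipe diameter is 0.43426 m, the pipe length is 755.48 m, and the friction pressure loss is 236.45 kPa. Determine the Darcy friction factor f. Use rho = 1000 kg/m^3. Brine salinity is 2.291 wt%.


f = dP*1000 / ((L/D)*(rho*vel^2/2))
f = 236.45*1000 / ((755.48/0.43426)*(1000*3.9928^2/2))
f = 0.017051


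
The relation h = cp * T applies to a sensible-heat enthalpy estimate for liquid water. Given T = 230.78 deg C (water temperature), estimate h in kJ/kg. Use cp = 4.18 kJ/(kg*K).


h = cp * T
h = 4.18 * 230.78
h = 964.66 kJ/kg


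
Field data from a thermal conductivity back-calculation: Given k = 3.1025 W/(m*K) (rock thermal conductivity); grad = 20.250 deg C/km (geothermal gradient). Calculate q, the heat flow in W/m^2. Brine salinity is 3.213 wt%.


q = k * grad / 1000
q = 3.1025 * 20.250 / 1000
q = 0.062826 W/m^2


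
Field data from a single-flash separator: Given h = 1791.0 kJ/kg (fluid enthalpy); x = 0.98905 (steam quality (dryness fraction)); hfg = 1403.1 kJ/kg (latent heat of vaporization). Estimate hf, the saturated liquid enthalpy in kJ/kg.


hf = h - x * hfg
hf = 1791.0 - 0.98905 * 1403.1
hf = 403.26 kJ/kg


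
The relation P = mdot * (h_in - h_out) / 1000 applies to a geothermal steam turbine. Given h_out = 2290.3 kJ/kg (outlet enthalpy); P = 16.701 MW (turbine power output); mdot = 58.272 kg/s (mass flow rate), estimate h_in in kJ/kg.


h_in = h_out + P * 1000 / mdot
h_in = 2290.3 + 16.701 * 1000 / 58.272
h_in = 2576.9 kJ/kg


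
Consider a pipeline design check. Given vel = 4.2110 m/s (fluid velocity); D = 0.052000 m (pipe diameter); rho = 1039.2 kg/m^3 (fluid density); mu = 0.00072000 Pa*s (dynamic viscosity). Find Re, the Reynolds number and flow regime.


Step 1: Re = rho*vel*D/mu = 1039.2*4.211*0.052/0.00072 = 3.1605e+05
Step 2: Re = 3.1605e+05 > 4000, so flow is turbulent.
Re = 3.1605e+05 (turbulent)


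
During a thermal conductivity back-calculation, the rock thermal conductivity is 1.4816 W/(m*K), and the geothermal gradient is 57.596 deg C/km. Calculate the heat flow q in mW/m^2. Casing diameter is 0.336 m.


q = k * grad / 1000
q = 1.4816 * 57.596 / 1000
q = 0.08533423 W/m^2
Convert: 0.08533423 W/m^2 * 1000.0 = 85.334 mW/m^2
q = 85.334 mW/m^2


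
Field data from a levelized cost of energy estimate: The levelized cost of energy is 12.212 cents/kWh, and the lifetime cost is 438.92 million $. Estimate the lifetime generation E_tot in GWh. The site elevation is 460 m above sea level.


E_tot = C_tot / LCOE * 100
E_tot = 438.92 / 12.212 * 100
E_tot = 3594.2 GWh


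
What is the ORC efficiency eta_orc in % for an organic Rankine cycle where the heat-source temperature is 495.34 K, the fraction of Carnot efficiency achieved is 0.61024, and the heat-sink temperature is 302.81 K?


eta_orc = (1 - Tc/Th) * f * 100
eta_orc = (1 - 302.81/495.34) * 0.61024 * 100
eta_orc = 23.719 %


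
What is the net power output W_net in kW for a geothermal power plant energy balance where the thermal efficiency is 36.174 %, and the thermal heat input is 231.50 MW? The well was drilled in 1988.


W_net = eta / 100 * Q_in
W_net = 36.174 / 100 * 231.50
W_net = 83.74281 MW
Convert: 83.74281 MW * 1000.0 = 83743 kW
W_net = 83743 kW


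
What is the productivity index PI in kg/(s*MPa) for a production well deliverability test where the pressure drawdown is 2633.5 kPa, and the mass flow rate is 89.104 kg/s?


PI = mdot * 1000 / dP
PI = 89.104 * 1000 / 2633.5
PI = 33.835 kg/(s*MPa)


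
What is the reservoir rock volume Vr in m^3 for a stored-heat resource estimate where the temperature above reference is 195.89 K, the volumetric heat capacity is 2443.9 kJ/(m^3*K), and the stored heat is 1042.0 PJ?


Vr = Q_s * 1e12 / (rhoc * dT)
Vr = 1042.0 * 1e12 / (2443.9 * 195.89)
Vr = 2.1766e+09 m^3


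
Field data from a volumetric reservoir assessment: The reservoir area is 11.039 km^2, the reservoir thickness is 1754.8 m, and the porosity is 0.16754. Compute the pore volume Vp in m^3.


Vp = A * 1e6 * hr * phi
Vp = 11.039 * 1e6 * 1754.8 * 0.16754
Vp = 3.2455e+09 m^3


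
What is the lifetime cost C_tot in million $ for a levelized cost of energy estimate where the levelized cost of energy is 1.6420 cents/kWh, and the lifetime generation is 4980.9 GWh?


C_tot = LCOE / 100 * E_tot
C_tot = 1.6420 / 100 * 4980.9
C_tot = 81.786 million $


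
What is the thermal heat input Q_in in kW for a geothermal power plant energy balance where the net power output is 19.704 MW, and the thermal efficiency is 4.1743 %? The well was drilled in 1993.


Q_in = W_net / (eta / 100)
Q_in = 19.704 / (4.1743 / 100)
Q_in = 472.0312 MW
Convert: 472.0312 MW * 1000.0 = 4.7203e+05 kW
Q_in = 4.7203e+05 kW


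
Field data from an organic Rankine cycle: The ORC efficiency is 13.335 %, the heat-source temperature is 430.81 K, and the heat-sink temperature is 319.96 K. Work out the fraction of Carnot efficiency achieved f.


f = (eta_orc/100) / (1 - Tc/Th)
f = (13.335/100) / (1 - 319.96/430.81)
f = 0.51825


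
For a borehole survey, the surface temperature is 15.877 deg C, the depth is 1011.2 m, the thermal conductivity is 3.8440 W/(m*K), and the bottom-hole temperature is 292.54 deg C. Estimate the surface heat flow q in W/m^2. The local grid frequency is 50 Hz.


Step 1: grad = (T_d - T_surf)/d * 1000 = (292.54 - 15.877)/1011.2 * 1000 = 273.5987 deg C/km
Step 2: q = k * grad / 1000 = 3.844 * 273.5987 / 1000 = 1.0517 W/m^2
q = 1.0517 W/m^2


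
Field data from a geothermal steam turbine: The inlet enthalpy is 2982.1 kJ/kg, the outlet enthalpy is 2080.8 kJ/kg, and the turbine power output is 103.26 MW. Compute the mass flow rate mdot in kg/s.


mdot = P * 1000 / (h_in - h_out)
mdot = 103.26 * 1000 / (2982.1 - 2080.8)
mdot = 114.57 kg/s


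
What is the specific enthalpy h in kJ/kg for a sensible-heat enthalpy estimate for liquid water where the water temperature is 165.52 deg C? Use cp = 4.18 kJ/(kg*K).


h = cp * T
h = 4.18 * 165.52
h = 691.87 kJ/kg


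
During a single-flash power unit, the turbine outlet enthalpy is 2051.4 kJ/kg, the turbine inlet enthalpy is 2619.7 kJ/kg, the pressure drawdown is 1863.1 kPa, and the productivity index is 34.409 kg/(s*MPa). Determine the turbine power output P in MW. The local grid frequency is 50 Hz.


Step 1: mdot = PI * dP / 1000 = 34.409 * 1863.1 / 1000 = 64.10741 kg/s
Step 2: P = mdot*(h_in - h_out)/1000 = 64.10741*(2619.7 - 2051.4)/1000 = 36.432 MW
P = 36.432 MW


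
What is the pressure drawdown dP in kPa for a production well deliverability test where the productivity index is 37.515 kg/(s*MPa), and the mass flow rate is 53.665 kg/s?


dP = mdot * 1000 / PI
dP = 53.665 * 1000 / 37.515
dP = 1430.5 kPa


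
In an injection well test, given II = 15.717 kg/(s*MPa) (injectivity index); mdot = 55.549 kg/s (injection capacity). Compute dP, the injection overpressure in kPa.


dP = mdot * 1000 / II
dP = 55.549 * 1000 / 15.717
dP = 3534.3 kPa


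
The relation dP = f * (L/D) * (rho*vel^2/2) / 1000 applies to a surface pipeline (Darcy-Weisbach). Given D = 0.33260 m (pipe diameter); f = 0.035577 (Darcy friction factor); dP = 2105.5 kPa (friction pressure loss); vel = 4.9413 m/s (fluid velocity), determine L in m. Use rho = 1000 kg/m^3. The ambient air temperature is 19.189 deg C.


L = dP*1000*D / (f*rho*vel^2/2)
L = 2105.5*1000*0.33260 / (0.035577*1000*4.9413^2/2)
L = 1612.3 m


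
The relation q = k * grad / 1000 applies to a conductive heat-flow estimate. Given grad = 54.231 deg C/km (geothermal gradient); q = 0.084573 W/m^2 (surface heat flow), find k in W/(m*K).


k = q * 1000 / grad
k = 0.084573 * 1000 / 54.231
k = 1.5595 W/(m*K)


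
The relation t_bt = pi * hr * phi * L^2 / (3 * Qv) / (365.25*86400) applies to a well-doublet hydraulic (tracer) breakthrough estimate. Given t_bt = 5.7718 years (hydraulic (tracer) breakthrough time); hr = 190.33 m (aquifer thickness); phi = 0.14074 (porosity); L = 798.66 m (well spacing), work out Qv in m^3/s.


Qv = pi*hr*phi*L^2 / (3*t_bt*365.25*86400)
Qv = pi*190.33*0.14074*798.66^2 / (3*5.7718*365.25*86400)
Qv = 0.098234 m^3/s


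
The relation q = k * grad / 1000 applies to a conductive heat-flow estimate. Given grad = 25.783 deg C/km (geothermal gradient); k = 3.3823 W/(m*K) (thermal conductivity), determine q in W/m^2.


q = k * grad / 1000
q = 3.3823 * 25.783 / 1000
q = 0.087206 W/m^2


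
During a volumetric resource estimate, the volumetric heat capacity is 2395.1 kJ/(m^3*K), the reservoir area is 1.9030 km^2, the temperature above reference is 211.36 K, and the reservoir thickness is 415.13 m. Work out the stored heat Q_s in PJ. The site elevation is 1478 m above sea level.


Step 1: Vr = A*1e6*hr = 1.903*1e6*415.13 = 7.899924e+08 m^3
Step 2: Q_s = Vr*rhoc*dT/1e12 = 7.899924e+08*2395.1*211.36/1e12 = 399.92 PJ
Q_s = 399.92 PJ


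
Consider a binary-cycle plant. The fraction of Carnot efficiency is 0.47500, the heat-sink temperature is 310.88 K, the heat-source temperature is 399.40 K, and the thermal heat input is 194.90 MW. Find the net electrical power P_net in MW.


Step 1: eta = (1 - Tc/Th)*f = (1 - 310.88/399.4)*0.475 = 0.1052754
Step 2: P_net = eta * Q_in = 0.1052754 * 194.9 = 20.518 MW
P_net = 20.518 MW


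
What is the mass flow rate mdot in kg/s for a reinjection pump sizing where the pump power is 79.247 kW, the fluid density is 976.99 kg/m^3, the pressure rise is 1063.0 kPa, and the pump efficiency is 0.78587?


mdot = P_pump * rho * eta / dP
mdot = 79.247 * 976.99 * 0.78587 / 1063.0
mdot = 57.239 kg/s


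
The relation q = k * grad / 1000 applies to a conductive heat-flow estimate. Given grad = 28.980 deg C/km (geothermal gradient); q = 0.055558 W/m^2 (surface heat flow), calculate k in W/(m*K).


k = q * 1000 / grad
k = 0.055558 * 1000 / 28.980
k = 1.9171 W/(m*K)


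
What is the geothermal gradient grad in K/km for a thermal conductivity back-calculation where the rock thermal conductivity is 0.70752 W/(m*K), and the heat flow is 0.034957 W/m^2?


grad = q / k * 1000
grad = 0.034957 / 0.70752 * 1000
grad = 49.40779 deg C/km
Convert: 49.40779 deg C/km * 1.0 = 49.408 K/km
grad = 49.408 K/km


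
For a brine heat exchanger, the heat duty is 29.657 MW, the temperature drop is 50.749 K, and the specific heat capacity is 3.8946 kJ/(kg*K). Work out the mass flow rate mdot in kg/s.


mdot = Q * 1000 / (cp * dT)
mdot = 29.657 * 1000 / (3.8946 * 50.749)
mdot = 150.05 kg/s


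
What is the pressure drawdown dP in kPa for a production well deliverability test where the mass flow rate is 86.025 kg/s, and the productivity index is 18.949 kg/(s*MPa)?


dP = mdot * 1000 / PI
dP = 86.025 * 1000 / 18.949
dP = 4539.8 kPa


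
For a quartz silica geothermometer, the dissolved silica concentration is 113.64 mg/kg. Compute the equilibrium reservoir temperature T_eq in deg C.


T_eq = 1309 / (5.19 - log10(SiO2)) - 273.15
T_eq = 1309 / (5.19 - log10(113.64)) - 273.15
T_eq = 144.46 deg C


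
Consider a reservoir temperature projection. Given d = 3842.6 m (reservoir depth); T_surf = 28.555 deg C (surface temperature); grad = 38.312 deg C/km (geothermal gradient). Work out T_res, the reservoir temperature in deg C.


T_res = T_surf + grad * d / 1000
T_res = 28.555 + 38.312 * 3842.6 / 1000
T_res = 175.77 deg C


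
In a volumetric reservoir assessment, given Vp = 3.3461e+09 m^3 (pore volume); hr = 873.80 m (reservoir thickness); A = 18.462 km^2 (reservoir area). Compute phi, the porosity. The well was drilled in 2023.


phi = Vp / (A * 1e6 * hr)
phi = 3.3461e+09 / (18.462 * 1e6 * 873.80)
phi = 0.20742


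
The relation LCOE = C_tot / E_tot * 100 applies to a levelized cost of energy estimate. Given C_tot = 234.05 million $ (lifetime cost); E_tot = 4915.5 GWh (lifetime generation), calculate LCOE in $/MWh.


LCOE = C_tot / E_tot * 100
LCOE = 234.05 / 4915.5 * 100
LCOE = 4.761469 cents/kWh
Convert: 4.761469 cents/kWh * 10.0 = 47.615 $/MWh
LCOE = 47.615 $/MWh


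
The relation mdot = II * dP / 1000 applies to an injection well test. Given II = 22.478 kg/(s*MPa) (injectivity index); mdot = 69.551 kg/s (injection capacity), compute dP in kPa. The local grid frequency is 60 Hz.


dP = mdot * 1000 / II
dP = 69.551 * 1000 / 22.478
dP = 3094.2 kPa


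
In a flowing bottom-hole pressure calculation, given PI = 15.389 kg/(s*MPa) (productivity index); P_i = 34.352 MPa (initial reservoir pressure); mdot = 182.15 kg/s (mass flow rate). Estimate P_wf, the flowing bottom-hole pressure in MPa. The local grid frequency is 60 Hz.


P_wf = P_i - mdot / PI
P_wf = 34.352 - 182.15 / 15.389
P_wf = 22.516 MPa


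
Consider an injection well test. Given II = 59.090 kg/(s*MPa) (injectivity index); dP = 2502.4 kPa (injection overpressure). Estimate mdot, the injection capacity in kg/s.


mdot = II * dP / 1000
mdot = 59.090 * 2502.4 / 1000
mdot = 147.87 kg/s


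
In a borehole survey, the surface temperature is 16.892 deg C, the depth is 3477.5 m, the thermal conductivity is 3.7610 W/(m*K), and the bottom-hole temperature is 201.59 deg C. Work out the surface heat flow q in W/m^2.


Step 1: grad = (T_d - T_surf)/d * 1000 = (201.59 - 16.892)/3477.5 * 1000 = 53.11229 deg C/km
Step 2: q = k * grad / 1000 = 3.761 * 53.11229 / 1000 = 0.19976 W/m^2
q = 0.19976 W/m^2


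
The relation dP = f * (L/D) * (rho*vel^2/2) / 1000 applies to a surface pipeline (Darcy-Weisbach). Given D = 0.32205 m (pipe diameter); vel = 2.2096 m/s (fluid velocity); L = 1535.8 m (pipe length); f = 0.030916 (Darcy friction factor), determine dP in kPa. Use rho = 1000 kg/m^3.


dP = f * (L/D) * (rho*vel^2/2) / 1000
dP = 0.030916 * (1535.8/0.32205) * (1000*2.2096^2/2) / 1000
dP = 359.91 kPa


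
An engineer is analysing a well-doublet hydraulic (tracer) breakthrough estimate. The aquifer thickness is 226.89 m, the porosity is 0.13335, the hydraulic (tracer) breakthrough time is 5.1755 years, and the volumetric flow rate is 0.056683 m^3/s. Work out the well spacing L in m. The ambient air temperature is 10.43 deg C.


L = sqrt(t_bt*365.25*86400*3*Qv / (pi*hr*phi))
L = sqrt(5.1755*365.25*86400*3*0.056683 / (pi*226.89*0.13335))
L = 540.55 m


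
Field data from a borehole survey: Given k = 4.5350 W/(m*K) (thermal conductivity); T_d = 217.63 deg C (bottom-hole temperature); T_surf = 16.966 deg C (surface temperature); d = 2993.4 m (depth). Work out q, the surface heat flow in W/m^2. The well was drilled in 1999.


Step 1: grad = (T_d - T_surf)/d * 1000 = (217.63 - 16.966)/2993.4 * 1000 = 67.03548 deg C/km
Step 2: q = k * grad / 1000 = 4.535 * 67.03548 / 1000 = 0.30401 W/m^2
q = 0.30401 W/m^2


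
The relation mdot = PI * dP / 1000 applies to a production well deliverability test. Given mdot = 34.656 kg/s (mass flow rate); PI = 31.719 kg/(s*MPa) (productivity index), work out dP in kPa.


dP = mdot * 1000 / PI
dP = 34.656 * 1000 / 31.719
dP = 1092.6 kPa


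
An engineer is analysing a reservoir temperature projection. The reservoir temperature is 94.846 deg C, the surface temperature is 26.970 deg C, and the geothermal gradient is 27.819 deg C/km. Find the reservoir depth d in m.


d = (T_res - T_surf) / grad * 1000
d = (94.846 - 26.970) / 27.819 * 1000
d = 2439.9 m


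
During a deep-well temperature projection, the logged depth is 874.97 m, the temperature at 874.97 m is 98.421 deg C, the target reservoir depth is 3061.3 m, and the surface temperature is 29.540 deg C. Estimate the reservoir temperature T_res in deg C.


Step 1: grad = (T_d1 - T_surf)/d1 * 1000 = (98.421 - 29.54)/874.97 * 1000 = 78.72384 deg C/km
Step 2: T_res = T_surf + grad*d2/1000 = 29.54 + 78.72384*3061.3/1000 = 270.54 deg C
T_res = 270.54 deg C


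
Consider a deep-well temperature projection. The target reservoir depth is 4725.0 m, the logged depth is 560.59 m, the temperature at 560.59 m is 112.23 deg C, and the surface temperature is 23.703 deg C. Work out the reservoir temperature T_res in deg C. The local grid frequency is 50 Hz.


Step 1: grad = (T_d1 - T_surf)/d1 * 1000 = (112.23 - 23.703)/560.59 * 1000 = 157.9176 deg C/km
Step 2: T_res = T_surf + grad*d2/1000 = 23.703 + 157.9176*4725.0/1000 = 769.86 deg C
T_res = 769.86 deg C


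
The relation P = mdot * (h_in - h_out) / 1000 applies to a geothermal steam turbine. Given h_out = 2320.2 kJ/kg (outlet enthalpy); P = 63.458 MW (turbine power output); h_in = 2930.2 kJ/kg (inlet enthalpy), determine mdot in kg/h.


mdot = P * 1000 / (h_in - h_out)
mdot = 63.458 * 1000 / (2930.2 - 2320.2)
mdot = 104.0295 kg/s
Convert: 104.0295 kg/s * 3600.0 = 3.7451e+05 kg/h
mdot = 3.7451e+05 kg/h


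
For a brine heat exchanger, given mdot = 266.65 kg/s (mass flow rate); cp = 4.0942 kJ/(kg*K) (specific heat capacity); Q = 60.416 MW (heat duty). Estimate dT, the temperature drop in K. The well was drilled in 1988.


dT = Q * 1000 / (mdot * cp)
dT = 60.416 * 1000 / (266.65 * 4.0942)
dT = 55.340 K


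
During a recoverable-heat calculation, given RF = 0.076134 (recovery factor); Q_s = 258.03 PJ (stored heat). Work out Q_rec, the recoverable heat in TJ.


Q_rec = Q_s * RF
Q_rec = 258.03 * 0.076134
Q_rec = 19.64486 PJ
Convert: 19.64486 PJ * 1000.0 = 19645 TJ
Q_rec = 19645 TJ


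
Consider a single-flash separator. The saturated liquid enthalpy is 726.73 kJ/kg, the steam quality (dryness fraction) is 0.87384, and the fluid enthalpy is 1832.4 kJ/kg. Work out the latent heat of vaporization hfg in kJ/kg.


hfg = (h - hf) / x
hfg = (1832.4 - 726.73) / 0.87384
hfg = 1265.3 kJ/kg


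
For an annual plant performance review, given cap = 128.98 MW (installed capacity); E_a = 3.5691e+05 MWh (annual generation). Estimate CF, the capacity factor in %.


CF = E_a / (cap * 8760) * 100
CF = 3.5691e+05 / (128.98 * 8760) * 100
CF = 31.589 %


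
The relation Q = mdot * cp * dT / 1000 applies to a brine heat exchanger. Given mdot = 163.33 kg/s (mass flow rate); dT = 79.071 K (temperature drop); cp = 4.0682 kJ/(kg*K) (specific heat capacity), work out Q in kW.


Q = mdot * cp * dT / 1000
Q = 163.33 * 4.0682 * 79.071 / 1000
Q = 52.53945 MW
Convert: 52.53945 MW * 1000.0 = 52539 kW
Q = 52539 kW


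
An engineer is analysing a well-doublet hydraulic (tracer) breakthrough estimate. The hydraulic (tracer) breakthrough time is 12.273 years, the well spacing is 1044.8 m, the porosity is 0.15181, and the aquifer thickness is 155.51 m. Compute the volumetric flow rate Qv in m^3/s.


Qv = pi*hr*phi*L^2 / (3*t_bt*365.25*86400)
Qv = pi*155.51*0.15181*1044.8^2 / (3*12.273*365.25*86400)
Qv = 0.069679 m^3/s


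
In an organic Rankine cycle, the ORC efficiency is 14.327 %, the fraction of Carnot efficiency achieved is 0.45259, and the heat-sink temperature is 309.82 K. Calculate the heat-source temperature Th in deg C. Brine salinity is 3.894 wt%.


Th = Tc / (1 - (eta_orc/100)/f)
Th = 309.82 / (1 - (14.327/100)/0.45259)
Th = 453.3216 K
Convert to deg C: 453.3216 - 273.15 = 180.17 deg C
Th = 180.17 deg C


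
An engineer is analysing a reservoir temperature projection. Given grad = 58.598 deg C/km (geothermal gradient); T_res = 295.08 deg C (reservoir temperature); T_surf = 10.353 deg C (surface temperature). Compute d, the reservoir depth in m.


d = (T_res - T_surf) / grad * 1000
d = (295.08 - 10.353) / 58.598 * 1000
d = 4859.0 m


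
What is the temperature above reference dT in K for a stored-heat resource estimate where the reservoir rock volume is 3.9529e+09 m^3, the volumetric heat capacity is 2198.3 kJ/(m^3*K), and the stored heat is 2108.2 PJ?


dT = Q_s * 1e12 / (Vr * rhoc)
dT = 2108.2 * 1e12 / (3.9529e+09 * 2198.3)
dT = 242.61 K


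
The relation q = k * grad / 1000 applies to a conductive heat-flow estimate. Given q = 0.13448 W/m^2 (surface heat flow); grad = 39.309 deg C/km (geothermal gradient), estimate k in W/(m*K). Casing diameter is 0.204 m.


k = q * 1000 / grad
k = 0.13448 * 1000 / 39.309
k = 3.4211 W/(m*K)


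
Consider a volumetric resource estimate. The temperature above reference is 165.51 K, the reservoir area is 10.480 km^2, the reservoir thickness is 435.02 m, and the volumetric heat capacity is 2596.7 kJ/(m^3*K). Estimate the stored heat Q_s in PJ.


Step 1: Vr = A*1e6*hr = 10.48*1e6*435.02 = 4.559010e+09 m^3
Step 2: Q_s = Vr*rhoc*dT/1e12 = 4.559010e+09*2596.7*165.51/1e12 = 1959.4 PJ
Q_s = 1959.4 PJ


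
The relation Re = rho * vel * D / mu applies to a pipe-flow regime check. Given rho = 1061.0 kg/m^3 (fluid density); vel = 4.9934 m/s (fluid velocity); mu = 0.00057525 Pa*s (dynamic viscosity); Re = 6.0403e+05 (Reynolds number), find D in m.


D = Re * mu / (rho * vel)
D = 6.0403e+05 * 0.00057525 / (1061.0 * 4.9934)
D = 0.065585 m


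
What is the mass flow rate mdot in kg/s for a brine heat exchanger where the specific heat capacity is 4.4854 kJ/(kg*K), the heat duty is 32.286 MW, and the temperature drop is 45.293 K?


mdot = Q * 1000 / (cp * dT)
mdot = 32.286 * 1000 / (4.4854 * 45.293)
mdot = 158.92 kg/s


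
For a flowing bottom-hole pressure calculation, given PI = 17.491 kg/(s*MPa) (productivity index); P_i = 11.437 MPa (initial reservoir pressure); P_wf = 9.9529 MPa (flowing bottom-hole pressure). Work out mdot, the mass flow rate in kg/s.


mdot = (P_i - P_wf) * PI
mdot = (11.437 - 9.9529) * 17.491
mdot = 25.958 kg/s


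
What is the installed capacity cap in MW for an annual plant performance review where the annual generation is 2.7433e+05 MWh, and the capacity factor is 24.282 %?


cap = E_a / (CF/100 * 8760)
cap = 2.7433e+05 / (24.282/100 * 8760)
cap = 128.97 MW


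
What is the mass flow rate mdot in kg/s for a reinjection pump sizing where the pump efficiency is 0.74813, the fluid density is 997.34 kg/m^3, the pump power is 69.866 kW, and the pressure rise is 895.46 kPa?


mdot = P_pump * rho * eta / dP
mdot = 69.866 * 997.34 * 0.74813 / 895.46
mdot = 58.216 kg/s
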